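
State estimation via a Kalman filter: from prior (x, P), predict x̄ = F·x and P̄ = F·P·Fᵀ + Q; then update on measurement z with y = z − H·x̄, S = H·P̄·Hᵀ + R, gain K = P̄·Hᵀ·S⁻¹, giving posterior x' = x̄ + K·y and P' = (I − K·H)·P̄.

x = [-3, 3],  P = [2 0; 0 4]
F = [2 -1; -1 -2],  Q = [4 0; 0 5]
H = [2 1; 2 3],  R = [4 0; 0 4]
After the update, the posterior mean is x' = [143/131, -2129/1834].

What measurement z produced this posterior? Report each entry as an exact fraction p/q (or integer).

z = [3, -2]

x̄ = F·x = [-9, -3]
P̄ = F·P·Fᵀ + Q = [16 4; 4 23]
S = H·P̄·Hᵀ + R = [107 165; 165 323]
K = P̄·Hᵀ·S⁻¹ = [78/131 -22/131; -673/1834 781/1834]
x' − x̄ = [1322/131, 3373/1834] = K·y
y = (KᵀK)⁻¹·Kᵀ·(x' − x̄) = [24, 25]
z = y + H·x̄ = [24, 25] + [-21, -27] = [3, -2]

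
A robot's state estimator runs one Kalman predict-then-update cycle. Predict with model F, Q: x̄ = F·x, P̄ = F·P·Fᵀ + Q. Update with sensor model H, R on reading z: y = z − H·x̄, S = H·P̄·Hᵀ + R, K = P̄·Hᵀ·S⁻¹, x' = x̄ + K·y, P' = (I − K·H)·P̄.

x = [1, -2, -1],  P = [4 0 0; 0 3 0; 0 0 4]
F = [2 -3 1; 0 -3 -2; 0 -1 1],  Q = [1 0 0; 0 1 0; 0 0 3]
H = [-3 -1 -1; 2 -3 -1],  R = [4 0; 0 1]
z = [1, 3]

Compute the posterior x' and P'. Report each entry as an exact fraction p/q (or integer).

x̄ = F·x = [7, 8, 1]
P̄ = F·P·Fᵀ + Q = [48 19 13; 19 44 1; 13 1 10]
y = z − H·x̄ = [31, 14]
S = H·P̄·Hᵀ + R = [684 4; 4 325]
K = P̄·Hᵀ·S⁻¹ = [-14326/55571 4622/55571; -16385/111142 -16143/55571; -8151/111142 2273/55571]
x' = x̄ + K·y = [9599/55571, -70803/111142, -77895/111142]
P' = (I − K·H)·P̄ = [25860/55571 33687/55571 -53963/55571; 33687/55571 75904/55571 -144195/55571; -53963/55571 -144195/55571 322386/55571]

x' = [9599/55571, -70803/111142, -77895/111142]
P' = [25860/55571 33687/55571 -53963/55571; 33687/55571 75904/55571 -144195/55571; -53963/55571 -144195/55571 322386/55571]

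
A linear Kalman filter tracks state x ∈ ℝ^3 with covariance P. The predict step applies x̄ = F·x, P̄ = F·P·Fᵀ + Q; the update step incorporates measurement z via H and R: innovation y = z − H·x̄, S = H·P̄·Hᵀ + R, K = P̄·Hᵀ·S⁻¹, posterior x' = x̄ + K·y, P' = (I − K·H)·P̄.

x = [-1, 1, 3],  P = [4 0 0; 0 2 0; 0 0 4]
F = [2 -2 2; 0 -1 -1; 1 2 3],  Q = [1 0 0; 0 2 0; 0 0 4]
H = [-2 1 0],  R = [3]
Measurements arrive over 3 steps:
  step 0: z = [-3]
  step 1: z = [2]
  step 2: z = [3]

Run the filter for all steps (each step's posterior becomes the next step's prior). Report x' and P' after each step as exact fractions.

step 0: x' = [-48/191, -684/191, 1590/191], P' = [435/191 612/191 -920/191; 612/191 1272/191 -2032/191; -920/191 -2032/191 5836/191]
step 1: x' = [-30828/175499, 258766/175499, -495326/175499], P' = [340123/175499 448532/175499 -713834/175499; 448532/175499 958414/175499 -1628776/175499; -713834/175499 -1628776/175499 5282439/175499]
step 2: x' = [-2526321/1355632, -3648183/5422528, 4582339/5422528], P' = [18098953/9828332 93357515/39313328 -4876083/1355632; 93357515/39313328 805567693/157253312 -45559557/5422528; -4876083/1355632 -45559557/5422528 150864105/5422528]

step 0: x̄ = F·x = [2, -4, 10]
step 0: P̄ = F·P·Fᵀ + Q = [41 -4 24; -4 8 -16; 24 -16 52]
step 0: y = z − H·x̄ = [5]
step 0: S = H·P̄·Hᵀ + R = [191]
step 0: K = P̄·Hᵀ·S⁻¹ = [-86/191; 16/191; -64/191]
step 0: x' = x̄ + K·y = [-48/191, -684/191, 1590/191]
step 0: P' = (I − K·H)·P̄ = [435/191 612/191 -920/191; 612/191 1272/191 -2032/191; -920/191 -2032/191 5836/191]
step 1: x̄ = F·x = [4452/191, -906/191, 3354/191]
step 1: P̄ = F·P·Fᵀ + Q = [34363/191 -8512/191 28726/191; -8512/191 3426/191 -9584/191; 28726/191 -9584/191 31355/191]
step 1: y = z − H·x̄ = [10192/191]
step 1: S = H·P̄·Hᵀ + R = [175499/191]
step 1: K = P̄·Hᵀ·S⁻¹ = [-77238/175499; 20450/175499; -67036/175499]
step 1: x' = x̄ + K·y = [-30828/175499, 258766/175499, -495326/175499]
step 1: P' = (I − K·H)·P̄ = [340123/175499 448532/175499 -713834/175499; 448532/175499 958414/175499 -1628776/175499; -713834/175499 -1628776/175499 5282439/175499]
step 2: x̄ = F·x = [-1569840/175499, 236560/175499, -999274/175499]
step 2: P̄ = F·P·Fᵀ + Q = [30230683/175499 -8117446/175499 26985168/175499; -8117446/175499 3334299/175499 -9354963/175499; 26985168/175499 -9354963/175499 30383538/175499]
step 2: y = z − H·x̄ = [-2849743/175499]
step 2: S = H·P̄·Hᵀ + R = [157253312/175499]
step 2: K = P̄·Hᵀ·S⁻¹ = [-17144703/39313328; 19569191/157253312; -2183631/5422528]
step 2: x' = x̄ + K·y = [-2526321/1355632, -3648183/5422528, 4582339/5422528]
step 2: P' = (I − K·H)·P̄ = [18098953/9828332 93357515/39313328 -4876083/1355632; 93357515/39313328 805567693/157253312 -45559557/5422528; -4876083/1355632 -45559557/5422528 150864105/5422528]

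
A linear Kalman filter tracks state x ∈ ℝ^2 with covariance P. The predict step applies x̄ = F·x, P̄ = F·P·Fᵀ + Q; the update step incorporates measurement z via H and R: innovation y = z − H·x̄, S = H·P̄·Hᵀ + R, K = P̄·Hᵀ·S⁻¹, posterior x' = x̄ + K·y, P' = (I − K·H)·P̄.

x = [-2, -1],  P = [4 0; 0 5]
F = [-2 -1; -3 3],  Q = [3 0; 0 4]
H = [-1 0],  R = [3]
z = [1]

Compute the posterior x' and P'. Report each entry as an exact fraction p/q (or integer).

x̄ = F·x = [5, 3]
P̄ = F·P·Fᵀ + Q = [24 9; 9 85]
y = z − H·x̄ = [6]
S = H·P̄·Hᵀ + R = [27]
K = P̄·Hᵀ·S⁻¹ = [-8/9; -1/3]
x' = x̄ + K·y = [-1/3, 1]
P' = (I − K·H)·P̄ = [8/3 1; 1 82]

x' = [-1/3, 1]
P' = [8/3 1; 1 82]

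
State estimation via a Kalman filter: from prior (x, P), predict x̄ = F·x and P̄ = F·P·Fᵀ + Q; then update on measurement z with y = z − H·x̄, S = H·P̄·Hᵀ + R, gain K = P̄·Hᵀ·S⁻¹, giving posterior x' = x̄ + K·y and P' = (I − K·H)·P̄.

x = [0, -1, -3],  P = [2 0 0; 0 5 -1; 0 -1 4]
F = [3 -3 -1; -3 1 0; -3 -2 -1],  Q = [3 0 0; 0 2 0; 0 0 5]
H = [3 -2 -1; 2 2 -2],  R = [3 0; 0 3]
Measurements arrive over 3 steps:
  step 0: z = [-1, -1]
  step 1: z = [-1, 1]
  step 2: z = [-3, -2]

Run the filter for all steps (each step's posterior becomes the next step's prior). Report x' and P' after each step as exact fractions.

step 0: x̄ = F·x = [6, -1, 5]
step 0: P̄ = F·P·Fᵀ + Q = [64 -32 11; -32 25 9; 11 9 43]
step 0: y = z − H·x̄ = [-16, -1]
step 0: S = H·P̄·Hᵀ + R = [1076 236; 236 115]
step 0: K = P̄·Hᵀ·S⁻¹ = [18263/68044 -3157/17011; -10273/68044 537/17011; 1909/17011 -10722/17011]
step 0: x' = x̄ + K·y = [32171/17011, 23544/17011, 65233/17011]
step 0: P' = (I − K·H)·P̄ = [410757/68044 249261/68044 169740/17011; 249261/68044 177521/68044 105890/17011; 169740/17011 105890/17011 291713/17011]
step 1: x̄ = F·x = [-39352/17011, -72969/17011, -208834/17011]
step 1: P̄ = F·P·Fᵀ + Q = [161597/17011 93769/17011 350187/17011; 93769/17011 628714/17011 2851437/34022; 350187/17011 2851437/34022 14673101/68044]
step 1: y = z − H·x̄ = [-253727/17011, -176015/17011]
step 1: S = H·P̄·Hᵀ + R = [40660245/68044 12057511/34022; 12057511/34022 4428286/17011]
step 1: K = P̄·Hᵀ·S⁻¹ = [213720148/2038188359 -378248522/2038188359; -507145366/2038188359 43087234/2038188359; -329597751/2038188359 -1293265100/2038188359]
step 1: x' = x̄ + K·y = [-3988945194/2038188359, -1624366209/2038188359, -6723950539/2038188359]
step 1: P' = (I − K·H)·P̄ = [15810145221/2038188359 10137252405/2038188359 26514770409/2038188359; 10137252405/2038188359 7286857253/2038188359 17359478807/2038188359; 26514770409/2038188359 17359478807/2038188359 45814146866/2038188359]
step 2: x̄ = F·x = [-369786416/2038188359, 10342469373/2038188359, 21939518539/2038188359]
step 2: P̄ = F·P·Fᵀ + Q = [22399441307/2038188359 19679982532/2038188359 64453134645/2038188359; 19679982532/2038188359 92831026530/2038188359 220314182118/2038188359; 64453134645/2038188359 220314182118/2038188359 577617391204/2038188359]
step 2: y = z − H·x̄ = [37619251456/2038188359, 19857294446/2038188359]
step 2: S = H·P̄·Hᵀ + R = [1415029164382/2038188359 882670576270/2038188359; 882670576270/2038188359 656807327393/2038188359]
step 2: K = P̄·Hᵀ·S⁻¹ = [541390429406/5267078648701 -7604822495968/36869550540907; -1316327171711/5267078648701 279950846942/36869550540907; -1739017179525/10534157297402 -24698375046193/36869550540907]
step 2: x' = x̄ + K·y = [-10832237104432/36869550540907, 19746243466309/36869550540907, 43904404429405/36869550540907]
step 2: P' = (I − K·H)·P̄ = [306311905076631/36869550540907 196615792463928/36869550540907 514334931284511/36869550540907; 196615792463928/36869550540907 140431460601400/36869550540907 336627326794915/36869550540907; 514334931284511/36869550540907 336627326794915/36869550540907 1776019641297431/73739101081814]

step 0: x' = [32171/17011, 23544/17011, 65233/17011], P' = [410757/68044 249261/68044 169740/17011; 249261/68044 177521/68044 105890/17011; 169740/17011 105890/17011 291713/17011]
step 1: x' = [-3988945194/2038188359, -1624366209/2038188359, -6723950539/2038188359], P' = [15810145221/2038188359 10137252405/2038188359 26514770409/2038188359; 10137252405/2038188359 7286857253/2038188359 17359478807/2038188359; 26514770409/2038188359 17359478807/2038188359 45814146866/2038188359]
step 2: x' = [-10832237104432/36869550540907, 19746243466309/36869550540907, 43904404429405/36869550540907], P' = [306311905076631/36869550540907 196615792463928/36869550540907 514334931284511/36869550540907; 196615792463928/36869550540907 140431460601400/36869550540907 336627326794915/36869550540907; 514334931284511/36869550540907 336627326794915/36869550540907 1776019641297431/73739101081814]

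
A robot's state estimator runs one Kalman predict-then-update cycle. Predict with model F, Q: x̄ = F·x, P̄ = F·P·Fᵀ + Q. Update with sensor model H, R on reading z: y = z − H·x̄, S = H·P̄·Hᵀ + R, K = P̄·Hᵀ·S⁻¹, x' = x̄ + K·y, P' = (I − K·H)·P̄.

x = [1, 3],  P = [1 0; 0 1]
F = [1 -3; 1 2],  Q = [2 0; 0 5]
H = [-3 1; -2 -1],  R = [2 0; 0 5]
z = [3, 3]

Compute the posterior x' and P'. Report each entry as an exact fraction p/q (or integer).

x̄ = F·x = [-8, 7]
P̄ = F·P·Fᵀ + Q = [12 -5; -5 10]
y = z − H·x̄ = [-28, -6]
S = H·P̄·Hᵀ + R = [150 57; 57 43]
K = P̄·Hᵀ·S⁻¹ = [-680/3201 -171/1067; 1075/3201 -475/1067]
x' = x̄ + K·y = [-3490/3201, 857/3201]
P' = (I − K·H)·P̄ = [785/3201 995/3201; 995/3201 5135/3201]

x' = [-3490/3201, 857/3201]
P' = [785/3201 995/3201; 995/3201 5135/3201]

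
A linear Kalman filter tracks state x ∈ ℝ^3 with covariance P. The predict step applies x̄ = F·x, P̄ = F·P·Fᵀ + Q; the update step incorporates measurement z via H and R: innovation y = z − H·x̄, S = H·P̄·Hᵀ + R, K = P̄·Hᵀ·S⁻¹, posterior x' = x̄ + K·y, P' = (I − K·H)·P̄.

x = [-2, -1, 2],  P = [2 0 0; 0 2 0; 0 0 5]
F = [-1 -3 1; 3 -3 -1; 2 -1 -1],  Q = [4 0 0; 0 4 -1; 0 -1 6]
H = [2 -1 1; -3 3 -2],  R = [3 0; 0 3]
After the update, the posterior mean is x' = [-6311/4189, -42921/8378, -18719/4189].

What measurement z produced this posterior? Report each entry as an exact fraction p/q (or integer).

x̄ = F·x = [7, -5, -5]
P̄ = F·P·Fᵀ + Q = [29 7 -3; 7 45 22; -3 22 21]
S = H·P̄·Hᵀ + R = [101 -157; -157 327]
K = P̄·Hᵀ·S⁻¹ = [3138/4189 738/4189; 8047/8378 5657/8378; 1446/4189 1117/4189]
x' − x̄ = [-35634/4189, -1031/8378, 2226/4189] = K·y
y = (KᵀK)⁻¹·Kᵀ·(x' − x̄) = [-17, 24]
z = y + H·x̄ = [-17, 24] + [14, -26] = [-3, -2]

z = [-3, -2]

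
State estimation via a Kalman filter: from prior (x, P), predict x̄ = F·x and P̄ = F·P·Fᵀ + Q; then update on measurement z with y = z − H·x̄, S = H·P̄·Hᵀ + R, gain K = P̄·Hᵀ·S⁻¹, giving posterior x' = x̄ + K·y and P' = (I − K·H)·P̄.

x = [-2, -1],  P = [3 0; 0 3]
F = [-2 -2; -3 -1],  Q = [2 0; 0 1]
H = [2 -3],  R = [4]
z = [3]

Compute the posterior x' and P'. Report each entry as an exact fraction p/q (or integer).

x̄ = F·x = [6, 7]
P̄ = F·P·Fᵀ + Q = [26 24; 24 31]
y = z − H·x̄ = [12]
S = H·P̄·Hᵀ + R = [99]
K = P̄·Hᵀ·S⁻¹ = [-20/99; -5/11]
x' = x̄ + K·y = [118/33, 17/11]
P' = (I − K·H)·P̄ = [2174/99 164/11; 164/11 116/11]

x' = [118/33, 17/11]
P' = [2174/99 164/11; 164/11 116/11]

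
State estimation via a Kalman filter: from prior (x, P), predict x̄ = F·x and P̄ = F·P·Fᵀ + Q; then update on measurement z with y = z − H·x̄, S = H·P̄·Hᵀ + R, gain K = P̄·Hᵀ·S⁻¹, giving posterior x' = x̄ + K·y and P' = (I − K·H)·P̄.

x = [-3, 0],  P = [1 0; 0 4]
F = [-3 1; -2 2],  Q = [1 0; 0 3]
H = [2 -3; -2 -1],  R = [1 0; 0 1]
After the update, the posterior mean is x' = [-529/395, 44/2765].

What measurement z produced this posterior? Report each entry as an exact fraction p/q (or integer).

x̄ = F·x = [9, 6]
P̄ = F·P·Fᵀ + Q = [14 14; 14 23]
S = H·P̄·Hᵀ + R = [96 69; 69 136]
K = P̄·Hᵀ·S⁻¹ = [142/1185 -146/395; -2057/8295 -689/2765]
x' − x̄ = [-4084/395, -16546/2765] = K·y
y = (KᵀK)⁻¹·Kᵀ·(x' − x̄) = [-3, 27]
z = y + H·x̄ = [-3, 27] + [0, -24] = [-3, 3]

z = [-3, 3]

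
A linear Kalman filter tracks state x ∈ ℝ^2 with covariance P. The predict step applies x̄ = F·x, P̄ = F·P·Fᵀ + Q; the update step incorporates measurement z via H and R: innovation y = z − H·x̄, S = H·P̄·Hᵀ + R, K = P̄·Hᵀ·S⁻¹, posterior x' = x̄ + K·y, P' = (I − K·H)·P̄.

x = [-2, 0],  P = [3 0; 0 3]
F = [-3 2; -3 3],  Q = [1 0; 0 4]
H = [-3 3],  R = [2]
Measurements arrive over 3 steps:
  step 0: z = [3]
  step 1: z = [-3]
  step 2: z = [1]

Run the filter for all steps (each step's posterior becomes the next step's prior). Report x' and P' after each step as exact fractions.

step 0: x' = [489/74, 561/74], P' = [2735/74 2745/74; 2745/74 2771/74]
step 1: x' = [81210/28417, 54063/28417], P' = [156740/28417 151206/28417; 151206/28417 151954/28417]
step 2: x' = [-10374324/2703185, -9384081/2703185], P' = [12060172/2703185 11703918/2703185; 11703918/2703185 11935742/2703185]

step 0: x̄ = F·x = [6, 6]
step 0: P̄ = F·P·Fᵀ + Q = [40 45; 45 58]
step 0: y = z − H·x̄ = [3]
step 0: S = H·P̄·Hᵀ + R = [74]
step 0: K = P̄·Hᵀ·S⁻¹ = [15/74; 39/74]
step 0: x' = x̄ + K·y = [489/74, 561/74]
step 0: P' = (I − K·H)·P̄ = [2735/74 2745/74; 2745/74 2771/74]
step 1: x̄ = F·x = [-345/74, 108/37]
step 1: P̄ = F·P·Fᵀ + Q = [2833/74 33/37; 33/37 220/37]
step 1: y = z − H·x̄ = [-1905/74]
step 1: S = H·P̄·Hᵀ + R = [28417/74]
step 1: K = P̄·Hᵀ·S⁻¹ = [-8301/28417; 1122/28417]
step 1: x' = x̄ + K·y = [81210/28417, 54063/28417]
step 1: P' = (I − K·H)·P̄ = [156740/28417 151206/28417; 151206/28417 151954/28417]
step 2: x̄ = F·x = [-135504/28417, -81441/28417]
step 2: P̄ = F·P·Fᵀ + Q = [232421/28417 54294/28417; 54294/28417 170206/28417]
step 2: y = z − H·x̄ = [-133772/28417]
step 2: S = H·P̄·Hᵀ + R = [2703185/28417]
step 2: K = P̄·Hᵀ·S⁻¹ = [-534381/2703185; 347736/2703185]
step 2: x' = x̄ + K·y = [-10374324/2703185, -9384081/2703185]
step 2: P' = (I − K·H)·P̄ = [12060172/2703185 11703918/2703185; 11703918/2703185 11935742/2703185]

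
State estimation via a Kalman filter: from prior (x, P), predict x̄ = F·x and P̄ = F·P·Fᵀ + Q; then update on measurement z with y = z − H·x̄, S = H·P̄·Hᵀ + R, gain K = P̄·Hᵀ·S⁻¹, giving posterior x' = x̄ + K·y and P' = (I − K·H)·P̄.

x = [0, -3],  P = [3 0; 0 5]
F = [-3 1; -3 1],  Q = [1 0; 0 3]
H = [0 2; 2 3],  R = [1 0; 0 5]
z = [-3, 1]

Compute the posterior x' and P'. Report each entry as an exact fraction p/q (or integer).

x' = [1177/908, -1999/1816]
P' = [991/908 -313/1816; -313/1816 699/3632]

x̄ = F·x = [-3, -3]
P̄ = F·P·Fᵀ + Q = [33 32; 32 35]
y = z − H·x̄ = [3, 16]
S = H·P̄·Hᵀ + R = [141 338; 338 836]
K = P̄·Hᵀ·S⁻¹ = [-313/908 605/1816; 699/1816 169/3632]
x' = x̄ + K·y = [1177/908, -1999/1816]
P' = (I − K·H)·P̄ = [991/908 -313/1816; -313/1816 699/3632]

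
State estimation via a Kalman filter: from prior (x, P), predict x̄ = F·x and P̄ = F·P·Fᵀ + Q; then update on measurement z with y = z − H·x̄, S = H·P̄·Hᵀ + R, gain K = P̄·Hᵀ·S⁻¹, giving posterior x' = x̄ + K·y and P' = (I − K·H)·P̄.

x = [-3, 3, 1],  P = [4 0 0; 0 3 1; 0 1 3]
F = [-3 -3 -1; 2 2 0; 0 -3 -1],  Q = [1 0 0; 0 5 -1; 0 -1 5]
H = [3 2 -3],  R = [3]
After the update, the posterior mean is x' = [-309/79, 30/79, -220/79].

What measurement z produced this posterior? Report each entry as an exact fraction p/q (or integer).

x̄ = F·x = [-1, 0, -10]
P̄ = F·P·Fᵀ + Q = [73 -44 36; -44 33 -21; 36 -21 41]
S = H·P̄·Hᵀ + R = [237]
K = P̄·Hᵀ·S⁻¹ = [23/237; -1/79; -19/79]
x' − x̄ = [-230/79, 30/79, 570/79] = K·y
y = (KᵀK)⁻¹·Kᵀ·(x' − x̄) = [-30]
z = y + H·x̄ = [-30] + [27] = [-3]

z = [-3]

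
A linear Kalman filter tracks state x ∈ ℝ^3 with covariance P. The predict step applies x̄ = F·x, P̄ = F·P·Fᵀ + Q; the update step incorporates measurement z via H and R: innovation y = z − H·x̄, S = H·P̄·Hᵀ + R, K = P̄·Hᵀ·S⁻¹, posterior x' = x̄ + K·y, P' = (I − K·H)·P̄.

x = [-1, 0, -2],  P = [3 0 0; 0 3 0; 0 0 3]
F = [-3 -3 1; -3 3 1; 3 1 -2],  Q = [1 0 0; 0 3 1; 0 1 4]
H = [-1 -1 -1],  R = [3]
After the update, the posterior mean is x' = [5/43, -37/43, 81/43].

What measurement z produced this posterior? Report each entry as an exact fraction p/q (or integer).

x̄ = F·x = [1, 1, 1]
P̄ = F·P·Fᵀ + Q = [58 3 -42; 3 60 -23; -42 -23 46]
S = H·P̄·Hᵀ + R = [43]
K = P̄·Hᵀ·S⁻¹ = [-19/43; -40/43; 19/43]
x' − x̄ = [-38/43, -80/43, 38/43] = K·y
y = (KᵀK)⁻¹·Kᵀ·(x' − x̄) = [2]
z = y + H·x̄ = [2] + [-3] = [-1]

z = [-1]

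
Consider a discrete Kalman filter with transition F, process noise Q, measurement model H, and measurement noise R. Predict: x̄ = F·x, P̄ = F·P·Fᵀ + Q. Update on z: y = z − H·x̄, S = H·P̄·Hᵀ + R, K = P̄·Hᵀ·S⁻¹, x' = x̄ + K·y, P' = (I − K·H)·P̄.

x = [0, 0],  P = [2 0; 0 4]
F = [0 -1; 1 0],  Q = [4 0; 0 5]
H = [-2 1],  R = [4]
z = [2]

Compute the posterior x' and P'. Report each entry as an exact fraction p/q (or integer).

x' = [-32/43, 14/43]
P' = [88/43 112/43; 112/43 252/43]

x̄ = F·x = [0, 0]
P̄ = F·P·Fᵀ + Q = [8 0; 0 7]
y = z − H·x̄ = [2]
S = H·P̄·Hᵀ + R = [43]
K = P̄·Hᵀ·S⁻¹ = [-16/43; 7/43]
x' = x̄ + K·y = [-32/43, 14/43]
P' = (I − K·H)·P̄ = [88/43 112/43; 112/43 252/43]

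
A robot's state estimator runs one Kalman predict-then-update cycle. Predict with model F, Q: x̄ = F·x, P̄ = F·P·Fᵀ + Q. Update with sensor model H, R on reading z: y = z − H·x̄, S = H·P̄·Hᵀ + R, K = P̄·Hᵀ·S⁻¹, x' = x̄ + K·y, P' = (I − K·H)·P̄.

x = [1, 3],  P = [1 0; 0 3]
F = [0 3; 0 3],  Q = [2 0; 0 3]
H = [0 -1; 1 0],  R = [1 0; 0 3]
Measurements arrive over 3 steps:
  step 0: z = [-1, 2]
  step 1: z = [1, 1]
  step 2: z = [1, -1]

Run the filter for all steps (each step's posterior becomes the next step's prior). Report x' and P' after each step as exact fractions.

step 0: x' = [529/263, 330/263], P' = [510/263 81/263; 81/263 231/263]
step 1: x' = [20221/23971, -13548/23971], P' = [43734/23971 6237/23971; 6237/23971 20577/23971]
step 2: x' = [-2346233/2146157, -2229522/2146157], P' = [3908778/2146157 555579/2146157; 555579/2146157 1841109/2146157]

step 0: x̄ = F·x = [9, 9]
step 0: P̄ = F·P·Fᵀ + Q = [29 27; 27 30]
step 0: y = z − H·x̄ = [8, -7]
step 0: S = H·P̄·Hᵀ + R = [31 -27; -27 32]
step 0: K = P̄·Hᵀ·S⁻¹ = [-81/263 170/263; -231/263 27/263]
step 0: x' = x̄ + K·y = [529/263, 330/263]
step 0: P' = (I − K·H)·P̄ = [510/263 81/263; 81/263 231/263]
step 1: x̄ = F·x = [990/263, 990/263]
step 1: P̄ = F·P·Fᵀ + Q = [2605/263 2079/263; 2079/263 2868/263]
step 1: y = z − H·x̄ = [1253/263, -727/263]
step 1: S = H·P̄·Hᵀ + R = [3131/263 -2079/263; -2079/263 3394/263]
step 1: K = P̄·Hᵀ·S⁻¹ = [-6237/23971 14578/23971; -20577/23971 2079/23971]
step 1: x' = x̄ + K·y = [20221/23971, -13548/23971]
step 1: P' = (I − K·H)·P̄ = [43734/23971 6237/23971; 6237/23971 20577/23971]
step 2: x̄ = F·x = [-40644/23971, -40644/23971]
step 2: P̄ = F·P·Fᵀ + Q = [233135/23971 185193/23971; 185193/23971 257106/23971]
step 2: y = z − H·x̄ = [-16673/23971, 16673/23971]
step 2: S = H·P̄·Hᵀ + R = [281077/23971 -185193/23971; -185193/23971 305048/23971]
step 2: K = P̄·Hᵀ·S⁻¹ = [-555579/2146157 1302926/2146157; -1841109/2146157 185193/2146157]
step 2: x' = x̄ + K·y = [-2346233/2146157, -2229522/2146157]
step 2: P' = (I − K·H)·P̄ = [3908778/2146157 555579/2146157; 555579/2146157 1841109/2146157]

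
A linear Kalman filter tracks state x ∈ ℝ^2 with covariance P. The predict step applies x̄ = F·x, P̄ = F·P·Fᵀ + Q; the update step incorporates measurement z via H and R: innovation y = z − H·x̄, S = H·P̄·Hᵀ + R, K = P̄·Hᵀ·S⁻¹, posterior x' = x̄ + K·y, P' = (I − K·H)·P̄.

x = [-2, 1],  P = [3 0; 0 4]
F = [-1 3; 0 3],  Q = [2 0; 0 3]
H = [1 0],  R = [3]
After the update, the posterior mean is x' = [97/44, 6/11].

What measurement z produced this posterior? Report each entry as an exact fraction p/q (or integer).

x̄ = F·x = [5, 3]
P̄ = F·P·Fᵀ + Q = [41 36; 36 39]
S = H·P̄·Hᵀ + R = [44]
K = P̄·Hᵀ·S⁻¹ = [41/44; 9/11]
x' − x̄ = [-123/44, -27/11] = K·y
y = (KᵀK)⁻¹·Kᵀ·(x' − x̄) = [-3]
z = y + H·x̄ = [-3] + [5] = [2]

z = [2]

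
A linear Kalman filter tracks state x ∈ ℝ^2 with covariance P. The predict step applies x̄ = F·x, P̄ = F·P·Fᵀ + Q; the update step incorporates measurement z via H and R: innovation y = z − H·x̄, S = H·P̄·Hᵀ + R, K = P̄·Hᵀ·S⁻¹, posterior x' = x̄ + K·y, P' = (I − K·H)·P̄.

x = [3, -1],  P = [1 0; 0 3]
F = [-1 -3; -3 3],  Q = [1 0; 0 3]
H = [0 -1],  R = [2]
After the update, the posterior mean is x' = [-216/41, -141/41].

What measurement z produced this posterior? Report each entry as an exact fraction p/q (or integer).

x̄ = F·x = [0, -12]
P̄ = F·P·Fᵀ + Q = [29 -24; -24 39]
S = H·P̄·Hᵀ + R = [41]
K = P̄·Hᵀ·S⁻¹ = [24/41; -39/41]
x' − x̄ = [-216/41, 351/41] = K·y
y = (KᵀK)⁻¹·Kᵀ·(x' − x̄) = [-9]
z = y + H·x̄ = [-9] + [12] = [3]

z = [3]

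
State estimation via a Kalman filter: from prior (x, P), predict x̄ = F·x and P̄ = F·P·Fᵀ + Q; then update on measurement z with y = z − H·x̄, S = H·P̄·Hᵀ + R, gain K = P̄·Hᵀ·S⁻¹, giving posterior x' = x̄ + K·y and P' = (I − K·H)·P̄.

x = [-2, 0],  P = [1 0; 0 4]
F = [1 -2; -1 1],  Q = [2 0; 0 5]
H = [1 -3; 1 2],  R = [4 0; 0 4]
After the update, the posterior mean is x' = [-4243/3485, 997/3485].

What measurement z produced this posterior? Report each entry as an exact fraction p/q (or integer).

x̄ = F·x = [-2, 2]
P̄ = F·P·Fᵀ + Q = [19 -9; -9 10]
S = H·P̄·Hᵀ + R = [167 -32; -32 27]
K = P̄·Hᵀ·S⁻¹ = [1274/3485 1639/3485; -701/3485 589/3485]
x' − x̄ = [2727/3485, -5973/3485] = K·y
y = (KᵀK)⁻¹·Kᵀ·(x' − x̄) = [6, -3]
z = y + H·x̄ = [6, -3] + [-8, 2] = [-2, -1]

z = [-2, -1]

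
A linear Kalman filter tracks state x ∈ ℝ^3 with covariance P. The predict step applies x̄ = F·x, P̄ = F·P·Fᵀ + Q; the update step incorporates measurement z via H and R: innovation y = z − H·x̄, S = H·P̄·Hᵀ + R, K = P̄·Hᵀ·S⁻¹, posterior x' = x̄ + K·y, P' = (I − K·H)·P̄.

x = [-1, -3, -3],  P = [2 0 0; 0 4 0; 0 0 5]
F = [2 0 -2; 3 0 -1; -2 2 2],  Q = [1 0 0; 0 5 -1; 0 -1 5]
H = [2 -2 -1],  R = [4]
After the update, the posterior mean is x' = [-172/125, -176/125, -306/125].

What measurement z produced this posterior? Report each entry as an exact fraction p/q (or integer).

x̄ = F·x = [4, 0, -10]
P̄ = F·P·Fᵀ + Q = [29 22 -28; 22 28 -23; -28 -23 49]
S = H·P̄·Hᵀ + R = [125]
K = P̄·Hᵀ·S⁻¹ = [42/125; 11/125; -59/125]
x' − x̄ = [-672/125, -176/125, 944/125] = K·y
y = (KᵀK)⁻¹·Kᵀ·(x' − x̄) = [-16]
z = y + H·x̄ = [-16] + [18] = [2]

z = [2]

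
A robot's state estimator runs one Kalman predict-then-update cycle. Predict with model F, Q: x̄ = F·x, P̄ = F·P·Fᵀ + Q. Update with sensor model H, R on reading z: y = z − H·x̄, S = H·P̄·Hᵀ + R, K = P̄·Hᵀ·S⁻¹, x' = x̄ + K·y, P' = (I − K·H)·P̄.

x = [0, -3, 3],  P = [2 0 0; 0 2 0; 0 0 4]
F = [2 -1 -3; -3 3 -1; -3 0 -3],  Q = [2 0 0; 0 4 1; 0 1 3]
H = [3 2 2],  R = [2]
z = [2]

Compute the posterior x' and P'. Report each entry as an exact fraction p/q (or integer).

x̄ = F·x = [-6, -12, -9]
P̄ = F·P·Fᵀ + Q = [48 -6 24; -6 44 31; 24 31 57]
y = z − H·x̄ = [62]
S = H·P̄·Hᵀ + R = [1302]
K = P̄·Hᵀ·S⁻¹ = [30/217; 22/217; 4/21]
x' = x̄ + K·y = [18/7, -40/7, 59/21]
P' = (I − K·H)·P̄ = [5016/217 -5262/217 -72/7; -5262/217 6644/217 41/7; -72/7 41/7 205/21]

x' = [18/7, -40/7, 59/21]
P' = [5016/217 -5262/217 -72/7; -5262/217 6644/217 41/7; -72/7 41/7 205/21]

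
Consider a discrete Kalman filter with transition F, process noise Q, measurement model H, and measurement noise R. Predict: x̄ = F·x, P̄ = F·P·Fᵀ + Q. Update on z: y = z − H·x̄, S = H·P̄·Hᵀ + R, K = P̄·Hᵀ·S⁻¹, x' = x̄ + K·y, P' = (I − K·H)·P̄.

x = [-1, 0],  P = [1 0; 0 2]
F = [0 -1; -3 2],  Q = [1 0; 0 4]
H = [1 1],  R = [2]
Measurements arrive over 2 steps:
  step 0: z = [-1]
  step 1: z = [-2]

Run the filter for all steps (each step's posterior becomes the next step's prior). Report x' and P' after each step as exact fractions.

step 0: x̄ = F·x = [0, 3]
step 0: P̄ = F·P·Fᵀ + Q = [3 -4; -4 21]
step 0: y = z − H·x̄ = [-4]
step 0: S = H·P̄·Hᵀ + R = [18]
step 0: K = P̄·Hᵀ·S⁻¹ = [-1/18; 17/18]
step 0: x' = x̄ + K·y = [2/9, -7/9]
step 0: P' = (I − K·H)·P̄ = [53/18 -55/18; -55/18 89/18]
step 1: x̄ = F·x = [7/9, -20/9]
step 1: P̄ = F·P·Fᵀ + Q = [107/18 -343/18; -343/18 1565/18]
step 1: y = z − H·x̄ = [-5/9]
step 1: S = H·P̄·Hᵀ + R = [511/9]
step 1: K = P̄·Hᵀ·S⁻¹ = [-118/511; 611/511]
step 1: x' = x̄ + K·y = [463/511, -1475/511]
step 1: P' = (I − K·H)·P̄ = [2981/1022 -3453/1022; -3453/1022 5897/1022]

step 0: x' = [2/9, -7/9], P' = [53/18 -55/18; -55/18 89/18]
step 1: x' = [463/511, -1475/511], P' = [2981/1022 -3453/1022; -3453/1022 5897/1022]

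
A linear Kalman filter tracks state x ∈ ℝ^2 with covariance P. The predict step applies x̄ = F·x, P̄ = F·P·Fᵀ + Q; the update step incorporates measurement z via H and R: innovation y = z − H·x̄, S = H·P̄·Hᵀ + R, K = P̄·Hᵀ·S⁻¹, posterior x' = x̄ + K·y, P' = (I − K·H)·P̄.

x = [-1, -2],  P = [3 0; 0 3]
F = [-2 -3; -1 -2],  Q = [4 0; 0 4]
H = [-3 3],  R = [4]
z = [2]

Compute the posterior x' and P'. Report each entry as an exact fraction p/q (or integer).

x̄ = F·x = [8, 5]
P̄ = F·P·Fᵀ + Q = [43 24; 24 19]
y = z − H·x̄ = [11]
S = H·P̄·Hᵀ + R = [130]
K = P̄·Hᵀ·S⁻¹ = [-57/130; -3/26]
x' = x̄ + K·y = [413/130, 97/26]
P' = (I − K·H)·P̄ = [2341/130 453/26; 453/26 449/26]

x' = [413/130, 97/26]
P' = [2341/130 453/26; 453/26 449/26]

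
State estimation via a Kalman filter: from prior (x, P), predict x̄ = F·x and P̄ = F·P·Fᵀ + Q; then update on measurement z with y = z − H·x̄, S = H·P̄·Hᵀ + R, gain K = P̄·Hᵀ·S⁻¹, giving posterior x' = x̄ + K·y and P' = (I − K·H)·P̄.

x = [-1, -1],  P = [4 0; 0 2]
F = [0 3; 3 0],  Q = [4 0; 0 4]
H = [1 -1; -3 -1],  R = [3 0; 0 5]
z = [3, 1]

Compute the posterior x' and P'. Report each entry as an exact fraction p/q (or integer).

x̄ = F·x = [-3, -3]
P̄ = F·P·Fᵀ + Q = [22 0; 0 40]
y = z − H·x̄ = [3, -11]
S = H·P̄·Hᵀ + R = [65 -26; -26 243]
K = P̄·Hᵀ·S⁻¹ = [3630/15119 -286/1163; -10760/15119 -280/1163]
x' = x̄ + K·y = [6431/15119, -37597/15119]
P' = (I − K·H)·P̄ = [7370/15119 -3520/15119; -3520/15119 28760/15119]

x' = [6431/15119, -37597/15119]
P' = [7370/15119 -3520/15119; -3520/15119 28760/15119]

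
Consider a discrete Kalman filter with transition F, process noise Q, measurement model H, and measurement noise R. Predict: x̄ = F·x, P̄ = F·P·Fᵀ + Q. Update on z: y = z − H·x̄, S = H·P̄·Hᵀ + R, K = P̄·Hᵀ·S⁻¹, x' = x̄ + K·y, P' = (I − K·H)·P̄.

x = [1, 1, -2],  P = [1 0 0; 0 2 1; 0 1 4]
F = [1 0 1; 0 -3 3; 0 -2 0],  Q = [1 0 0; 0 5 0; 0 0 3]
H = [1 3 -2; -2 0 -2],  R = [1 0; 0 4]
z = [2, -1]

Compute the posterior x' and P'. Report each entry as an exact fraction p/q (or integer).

x' = [14381/9558, -36/59, -1810/1593]
P' = [12124/4779 -144/59 -3877/1593; -144/59 169/59 174/59; -3877/1593 174/59 1723/531]

x̄ = F·x = [-1, -9, -2]
P̄ = F·P·Fᵀ + Q = [6 9 -2; 9 41 6; -2 6 11]
y = z − H·x̄ = [26, -7]
S = H·P̄·Hᵀ + R = [410 -62; -62 56]
K = P̄·Hᵀ·S⁻¹ = [394/4779 -493/9558; 15/59 -15/59; -121/1593 -646/1593]
x' = x̄ + K·y = [14381/9558, -36/59, -1810/1593]
P' = (I − K·H)·P̄ = [12124/4779 -144/59 -3877/1593; -144/59 169/59 174/59; -3877/1593 174/59 1723/531]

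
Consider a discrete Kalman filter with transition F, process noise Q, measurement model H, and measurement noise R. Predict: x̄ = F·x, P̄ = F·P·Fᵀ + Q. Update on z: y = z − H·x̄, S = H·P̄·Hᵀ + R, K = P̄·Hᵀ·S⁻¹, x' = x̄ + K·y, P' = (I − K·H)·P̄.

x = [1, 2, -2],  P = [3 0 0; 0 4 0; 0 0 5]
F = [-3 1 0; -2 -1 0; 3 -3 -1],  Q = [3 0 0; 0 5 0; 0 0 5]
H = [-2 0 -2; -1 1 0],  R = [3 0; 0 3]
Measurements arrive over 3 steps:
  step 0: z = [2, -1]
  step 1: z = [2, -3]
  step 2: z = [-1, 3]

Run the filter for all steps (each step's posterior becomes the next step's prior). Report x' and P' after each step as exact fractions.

step 0: x̄ = F·x = [-1, -4, -1]
step 0: P̄ = F·P·Fᵀ + Q = [34 14 -39; 14 21 -6; -39 -6 73]
step 0: y = z − H·x̄ = [-2, 2]
step 0: S = H·P̄·Hᵀ + R = [119 -26; -26 30]
step 0: K = P̄·Hᵀ·S⁻¹ = [-110/1447 -1060/1447; -149/1447 417/2894; -591/1447 2159/2894]
step 0: x' = x̄ + K·y = [-3347/1447, -5073/1447, 1894/1447]
step 0: P' = (I − K·H)·P̄ = [29098/1447 25918/1447 -28933/1447; 25918/1447 53087/2894 -51389/2894; -28933/1447 -51389/2894 59639/2894]
step 1: x̄ = F·x = [4968/1447, 11767/1447, 3284/1447]
step 1: P̄ = F·P·Fᵀ + Q = [274517/2894 347925/2894 -91601/1447; 347925/2894 507685/2894 -100764/1447; -91601/1447 -100764/1447 90735/1447]
step 1: y = z − H·x̄ = [19398/1447, -11140/1447]
step 1: S = H·P̄·Hᵀ + R = [183507/1447 -55082/1447; -55082/1447 47517/1447]
step 1: K = P̄·Hᵀ·S⁻¹ = [-1601441/3929285 1178734/3929285; -1766687/3929285 4557498/3929285; -291926/3929285 -1096111/3929285]
step 1: x' = x̄ + K·y = [-17052634/3929285, -26817433/3929285, 13442756/3929285]
step 1: P' = (I − K·H)·P̄ = [483521669/7858570 490594073/7858570 -239358673/3929285; 490594073/7858570 517939061/7858570 -242647006/3929285; -239358673/3929285 -242647006/3929285 239796562/3929285]
step 2: x̄ = F·x = [24340469/3929285, 60922701/3929285, 15851641/3929285]
step 2: P̄ = F·P·Fᵀ + Q = [974822677/3929285 1436892513/3929285 -484620677/3929285; 1436892513/3929285 4453694879/7858570 -659129658/3929285; -484620677/3929285 -659129658/3929285 330939617/3929285]
step 2: y = z − H·x̄ = [15290987/785857, -24794377/3929285]
step 2: S = H·P̄·Hᵀ + R = [271574323/785857 -115024342/785857; -115024342/785857 679345891/7858570]
step 2: K = P̄·Hᵀ·S⁻¹ = [-34240489168/66407638929 32362065608/66407638929; -37691219428/66407638929 90622474847/66407638929; 2055688540/66407638929 -30636700478/66407638929]
step 2: x' = x̄ + K·y = [-153026869789/22135879643, -91863600874/22135879643, 167074967189/22135879643]
step 2: P' = (I − K·H)·P̄ = [4126100668097/66407638929 4223186864921/66407638929 -4074739934345/66407638929; 4223186864921/66407638929 4495054289462/66407638929 -4166650035779/66407638929; -4074739934345/66407638929 -4166650035779/66407638929 4071656401535/66407638929]

step 0: x' = [-3347/1447, -5073/1447, 1894/1447], P' = [29098/1447 25918/1447 -28933/1447; 25918/1447 53087/2894 -51389/2894; -28933/1447 -51389/2894 59639/2894]
step 1: x' = [-17052634/3929285, -26817433/3929285, 13442756/3929285], P' = [483521669/7858570 490594073/7858570 -239358673/3929285; 490594073/7858570 517939061/7858570 -242647006/3929285; -239358673/3929285 -242647006/3929285 239796562/3929285]
step 2: x' = [-153026869789/22135879643, -91863600874/22135879643, 167074967189/22135879643], P' = [4126100668097/66407638929 4223186864921/66407638929 -4074739934345/66407638929; 4223186864921/66407638929 4495054289462/66407638929 -4166650035779/66407638929; -4074739934345/66407638929 -4166650035779/66407638929 4071656401535/66407638929]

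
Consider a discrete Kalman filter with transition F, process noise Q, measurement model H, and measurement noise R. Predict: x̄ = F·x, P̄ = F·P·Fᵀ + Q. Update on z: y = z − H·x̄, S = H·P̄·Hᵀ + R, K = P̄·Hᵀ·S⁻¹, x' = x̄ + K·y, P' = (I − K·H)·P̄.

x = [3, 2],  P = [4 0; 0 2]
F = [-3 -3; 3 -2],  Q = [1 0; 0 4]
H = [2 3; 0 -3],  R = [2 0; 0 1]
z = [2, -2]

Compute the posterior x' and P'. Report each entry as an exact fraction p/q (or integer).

x' = [-7966/37767, 8929/12589]
P' = [27919/37767 -2072/12589; -2072/12589 1392/12589]

x̄ = F·x = [-15, 5]
P̄ = F·P·Fᵀ + Q = [55 -24; -24 48]
y = z − H·x̄ = [17, 13]
S = H·P̄·Hᵀ + R = [366 -288; -288 433]
K = P̄·Hᵀ·S⁻¹ = [18595/37767 6216/12589; 16/12589 -4176/12589]
x' = x̄ + K·y = [-7966/37767, 8929/12589]
P' = (I − K·H)·P̄ = [27919/37767 -2072/12589; -2072/12589 1392/12589]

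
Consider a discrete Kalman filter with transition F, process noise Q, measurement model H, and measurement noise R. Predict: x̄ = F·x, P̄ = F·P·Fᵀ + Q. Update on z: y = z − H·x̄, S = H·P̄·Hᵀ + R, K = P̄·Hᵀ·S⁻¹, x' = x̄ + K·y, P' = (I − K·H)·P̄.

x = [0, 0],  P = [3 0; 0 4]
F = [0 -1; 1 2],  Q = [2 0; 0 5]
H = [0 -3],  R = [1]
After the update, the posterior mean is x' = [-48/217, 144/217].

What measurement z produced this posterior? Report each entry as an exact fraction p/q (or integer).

x̄ = F·x = [0, 0]
P̄ = F·P·Fᵀ + Q = [6 -8; -8 24]
S = H·P̄·Hᵀ + R = [217]
K = P̄·Hᵀ·S⁻¹ = [24/217; -72/217]
x' − x̄ = [-48/217, 144/217] = K·y
y = (KᵀK)⁻¹·Kᵀ·(x' − x̄) = [-2]
z = y + H·x̄ = [-2] + [0] = [-2]

z = [-2]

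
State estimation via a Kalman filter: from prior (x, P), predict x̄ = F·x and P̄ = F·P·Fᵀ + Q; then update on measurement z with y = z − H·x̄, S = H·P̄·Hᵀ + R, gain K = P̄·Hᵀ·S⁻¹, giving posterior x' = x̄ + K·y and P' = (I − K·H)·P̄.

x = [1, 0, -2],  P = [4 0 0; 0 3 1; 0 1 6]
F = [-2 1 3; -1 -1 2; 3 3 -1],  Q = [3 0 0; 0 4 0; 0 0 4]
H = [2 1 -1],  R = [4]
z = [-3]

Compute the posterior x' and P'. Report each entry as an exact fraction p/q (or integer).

x̄ = F·x = [-8, -5, 5]
P̄ = F·P·Fᵀ + Q = [82 40 -25; 40 31 -26; -25 -26 67]
y = z − H·x̄ = [23]
S = H·P̄·Hᵀ + R = [742]
K = P̄·Hᵀ·S⁻¹ = [229/742; 137/742; -143/742]
x' = x̄ + K·y = [-669/742, -559/742, 421/742]
P' = (I − K·H)·P̄ = [8403/742 -1693/742 14197/742; -1693/742 4233/742 299/742; 14197/742 299/742 29265/742]

x' = [-669/742, -559/742, 421/742]
P' = [8403/742 -1693/742 14197/742; -1693/742 4233/742 299/742; 14197/742 299/742 29265/742]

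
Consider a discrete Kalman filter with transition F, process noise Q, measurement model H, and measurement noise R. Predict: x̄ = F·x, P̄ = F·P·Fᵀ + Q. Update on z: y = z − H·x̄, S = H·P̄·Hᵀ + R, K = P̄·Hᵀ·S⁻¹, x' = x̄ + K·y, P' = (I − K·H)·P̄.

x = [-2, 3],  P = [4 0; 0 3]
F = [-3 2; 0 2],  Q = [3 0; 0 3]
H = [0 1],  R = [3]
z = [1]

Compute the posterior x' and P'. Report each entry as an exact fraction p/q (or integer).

x' = [26/3, 11/6]
P' = [43 2; 2 5/2]

x̄ = F·x = [12, 6]
P̄ = F·P·Fᵀ + Q = [51 12; 12 15]
y = z − H·x̄ = [-5]
S = H·P̄·Hᵀ + R = [18]
K = P̄·Hᵀ·S⁻¹ = [2/3; 5/6]
x' = x̄ + K·y = [26/3, 11/6]
P' = (I − K·H)·P̄ = [43 2; 2 5/2]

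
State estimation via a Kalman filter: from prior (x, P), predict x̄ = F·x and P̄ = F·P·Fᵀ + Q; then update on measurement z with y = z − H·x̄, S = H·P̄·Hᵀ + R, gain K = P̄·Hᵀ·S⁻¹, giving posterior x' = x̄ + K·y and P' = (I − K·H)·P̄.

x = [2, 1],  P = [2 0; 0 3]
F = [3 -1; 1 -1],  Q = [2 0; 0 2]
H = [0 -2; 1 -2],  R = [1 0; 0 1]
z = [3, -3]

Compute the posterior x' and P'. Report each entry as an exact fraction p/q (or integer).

x̄ = F·x = [5, 1]
P̄ = F·P·Fᵀ + Q = [23 9; 9 7]
y = z − H·x̄ = [5, -6]
S = H·P̄·Hᵀ + R = [29 10; 10 16]
K = P̄·Hᵀ·S⁻¹ = [-13/14 25/28; -87/182 -5/364]
x' = x̄ + K·y = [-5, -17/13]
P' = (I − K·H)·P̄ = [51/28 13/28; 13/28 87/364]

x' = [-5, -17/13]
P' = [51/28 13/28; 13/28 87/364]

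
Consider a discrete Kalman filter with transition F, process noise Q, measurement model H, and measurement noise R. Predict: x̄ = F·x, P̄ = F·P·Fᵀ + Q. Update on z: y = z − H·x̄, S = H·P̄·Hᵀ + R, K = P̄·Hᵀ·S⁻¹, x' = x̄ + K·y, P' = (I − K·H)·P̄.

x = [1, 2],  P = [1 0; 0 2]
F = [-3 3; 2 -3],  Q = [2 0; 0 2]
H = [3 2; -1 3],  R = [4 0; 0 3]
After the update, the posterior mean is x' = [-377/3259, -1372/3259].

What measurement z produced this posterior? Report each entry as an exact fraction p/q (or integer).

z = [-1, -1]

x̄ = F·x = [3, -4]
P̄ = F·P·Fᵀ + Q = [29 -24; -24 24]
S = H·P̄·Hᵀ + R = [73 -111; -111 392]
K = P̄·Hᵀ·S⁻¹ = [4077/16295 -3044/16295; 1248/16295 4344/16295]
x' − x̄ = [-10154/3259, 11664/3259] = K·y
y = (KᵀK)⁻¹·Kᵀ·(x' − x̄) = [-2, 14]
z = y + H·x̄ = [-2, 14] + [1, -15] = [-1, -1]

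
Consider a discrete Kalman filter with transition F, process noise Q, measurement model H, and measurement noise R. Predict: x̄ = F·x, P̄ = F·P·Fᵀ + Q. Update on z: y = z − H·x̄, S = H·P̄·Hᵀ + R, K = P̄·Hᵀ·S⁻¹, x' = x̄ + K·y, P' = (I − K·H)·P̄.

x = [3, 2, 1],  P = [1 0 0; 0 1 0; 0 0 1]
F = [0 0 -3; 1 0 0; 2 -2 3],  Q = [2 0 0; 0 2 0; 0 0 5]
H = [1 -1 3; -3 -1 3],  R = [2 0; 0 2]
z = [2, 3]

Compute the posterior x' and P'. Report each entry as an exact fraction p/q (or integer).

x' = [-1651/5699, 33327/11398, 19603/11398]
P' = [1361/5699 114/5699 479/5699; 114/5699 16692/5699 5647/5699; 479/5699 5647/5699 2681/5699]

x̄ = F·x = [-3, 3, 5]
P̄ = F·P·Fᵀ + Q = [11 0 -9; 0 3 2; -9 2 22]
y = z − H·x̄ = [-7, -18]
S = H·P̄·Hᵀ + R = [148 210; 210 452]
K = P̄·Hᵀ·S⁻¹ = [1342/5699 -1380/5699; 363/11398 -93/11398; 2875/11398 959/11398]
x' = x̄ + K·y = [-1651/5699, 33327/11398, 19603/11398]
P' = (I − K·H)·P̄ = [1361/5699 114/5699 479/5699; 114/5699 16692/5699 5647/5699; 479/5699 5647/5699 2681/5699]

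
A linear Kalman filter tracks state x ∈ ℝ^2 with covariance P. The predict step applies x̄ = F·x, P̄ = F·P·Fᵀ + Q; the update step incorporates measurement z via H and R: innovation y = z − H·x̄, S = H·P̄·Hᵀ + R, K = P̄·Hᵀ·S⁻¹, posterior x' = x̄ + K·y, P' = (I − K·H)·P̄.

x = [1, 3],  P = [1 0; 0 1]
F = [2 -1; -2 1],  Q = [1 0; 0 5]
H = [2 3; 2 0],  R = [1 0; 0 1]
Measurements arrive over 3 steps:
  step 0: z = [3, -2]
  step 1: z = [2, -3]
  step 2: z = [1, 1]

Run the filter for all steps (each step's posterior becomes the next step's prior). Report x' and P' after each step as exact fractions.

step 0: x' = [-1345/1339, 2219/1339], P' = [321/1339 -215/1339; -215/1339 290/1339]
step 1: x' = [-356891/212810, 1529033/851240], P' = [24433/106405 -32557/212810; -32557/212810 179521/851240]
step 2: x' = [13609689/526776029, 182268590/526776029], P' = [120682935/526776029 -80381893/526776029; -80381893/526776029 110937961/526776029]

step 0: x̄ = F·x = [-1, 1]
step 0: P̄ = F·P·Fᵀ + Q = [6 -5; -5 10]
step 0: y = z − H·x̄ = [2, 0]
step 0: S = H·P̄·Hᵀ + R = [55 -6; -6 25]
step 0: K = P̄·Hᵀ·S⁻¹ = [-3/1339 642/1339; 440/1339 -430/1339]
step 0: x' = x̄ + K·y = [-1345/1339, 2219/1339]
step 0: P' = (I − K·H)·P̄ = [321/1339 -215/1339; -215/1339 290/1339]
step 1: x̄ = F·x = [-4909/1339, 4909/1339]
step 1: P̄ = F·P·Fᵀ + Q = [3773/1339 -2434/1339; -2434/1339 9129/1339]
step 1: y = z − H·x̄ = [-2231/1339, 5801/1339]
step 1: S = H·P̄·Hᵀ + R = [69384/1339 488/1339; 488/1339 16431/1339]
step 1: K = P̄·Hᵀ·S⁻¹ = [61/212810 48866/106405; 278107/851240 -32557/106405]
step 1: x' = x̄ + K·y = [-356891/212810, 1529033/851240]
step 1: P' = (I − K·H)·P̄ = [24433/106405 -32557/212810; -32557/212810 179521/851240]
step 2: x̄ = F·x = [-4384161/851240, 4384161/851240]
step 2: P̄ = F·P·Fᵀ + Q = [2333529/851240 -1482289/851240; -1482289/851240 5738489/851240]
step 2: y = z − H·x̄ = [-3532921/851240, 4809781/425620]
step 2: S = H·P̄·Hᵀ + R = [44044289/851240 220191/425620; 220191/425620 2546339/212810]
step 2: K = P̄·Hᵀ·S⁻¹ = [220191/526776029 241365870/526776029; 172050097/526776029 -160763786/526776029]
step 2: x' = x̄ + K·y = [13609689/526776029, 182268590/526776029]
step 2: P' = (I − K·H)·P̄ = [120682935/526776029 -80381893/526776029; -80381893/526776029 110937961/526776029]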